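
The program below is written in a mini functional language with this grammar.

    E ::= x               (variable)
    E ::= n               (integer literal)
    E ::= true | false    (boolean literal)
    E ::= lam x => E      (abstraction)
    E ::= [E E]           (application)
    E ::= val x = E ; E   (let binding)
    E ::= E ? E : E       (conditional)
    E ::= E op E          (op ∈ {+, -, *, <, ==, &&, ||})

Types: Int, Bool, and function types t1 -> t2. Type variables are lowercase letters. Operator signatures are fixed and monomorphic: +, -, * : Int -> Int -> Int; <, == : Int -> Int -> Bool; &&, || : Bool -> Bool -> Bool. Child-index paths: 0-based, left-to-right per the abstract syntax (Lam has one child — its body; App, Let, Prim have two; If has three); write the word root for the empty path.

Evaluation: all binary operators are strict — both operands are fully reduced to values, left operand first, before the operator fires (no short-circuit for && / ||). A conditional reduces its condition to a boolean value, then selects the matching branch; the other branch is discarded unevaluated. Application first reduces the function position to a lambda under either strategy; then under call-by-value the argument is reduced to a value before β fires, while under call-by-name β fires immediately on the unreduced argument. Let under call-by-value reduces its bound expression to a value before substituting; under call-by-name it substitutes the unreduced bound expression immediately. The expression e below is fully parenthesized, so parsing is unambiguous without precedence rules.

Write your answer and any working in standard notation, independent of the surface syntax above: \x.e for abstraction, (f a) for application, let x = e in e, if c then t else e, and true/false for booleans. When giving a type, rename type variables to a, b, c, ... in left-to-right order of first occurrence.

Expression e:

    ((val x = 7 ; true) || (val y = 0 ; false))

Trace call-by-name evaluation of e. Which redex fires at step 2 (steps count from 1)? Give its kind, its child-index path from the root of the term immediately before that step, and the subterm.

Answer: let at 1 : (let y = 0 in false)

Trace:
step 0: ((let x = 7 in true) || (let y = 0 in false))
step 1: [let@0] (true || (let y = 0 in false))
step 2: [let@1] (true || false)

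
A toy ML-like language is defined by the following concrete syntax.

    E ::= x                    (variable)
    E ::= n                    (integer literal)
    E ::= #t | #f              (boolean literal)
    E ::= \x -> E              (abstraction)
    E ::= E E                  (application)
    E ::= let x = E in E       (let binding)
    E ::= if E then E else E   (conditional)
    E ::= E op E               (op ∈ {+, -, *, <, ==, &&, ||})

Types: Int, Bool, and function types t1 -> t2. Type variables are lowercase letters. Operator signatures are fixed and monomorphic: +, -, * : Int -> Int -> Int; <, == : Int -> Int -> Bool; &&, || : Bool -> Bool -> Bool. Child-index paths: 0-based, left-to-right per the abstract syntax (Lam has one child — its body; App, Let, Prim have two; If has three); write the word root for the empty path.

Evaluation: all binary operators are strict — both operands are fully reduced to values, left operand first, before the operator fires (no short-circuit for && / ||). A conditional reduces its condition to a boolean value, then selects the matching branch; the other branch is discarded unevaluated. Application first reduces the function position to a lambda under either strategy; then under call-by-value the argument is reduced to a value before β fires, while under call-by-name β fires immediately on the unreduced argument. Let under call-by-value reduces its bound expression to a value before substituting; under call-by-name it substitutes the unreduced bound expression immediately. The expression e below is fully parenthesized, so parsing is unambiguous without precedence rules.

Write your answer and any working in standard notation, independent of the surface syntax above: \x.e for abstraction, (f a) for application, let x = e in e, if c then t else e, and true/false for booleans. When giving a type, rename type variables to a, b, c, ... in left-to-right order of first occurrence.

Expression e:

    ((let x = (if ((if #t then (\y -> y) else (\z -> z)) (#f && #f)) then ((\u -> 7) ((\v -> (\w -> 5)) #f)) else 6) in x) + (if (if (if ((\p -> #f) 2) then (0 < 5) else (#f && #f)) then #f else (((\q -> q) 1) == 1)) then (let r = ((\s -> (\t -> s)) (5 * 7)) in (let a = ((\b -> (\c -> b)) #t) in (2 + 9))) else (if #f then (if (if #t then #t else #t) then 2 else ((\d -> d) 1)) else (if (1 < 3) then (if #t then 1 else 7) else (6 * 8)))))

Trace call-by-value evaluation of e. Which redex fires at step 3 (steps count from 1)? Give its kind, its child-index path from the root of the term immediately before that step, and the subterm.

Answer: beta at 0.0.0 : ((\y.y) false)

Derivation:
step 0: ((let x = (if ((if true then (\y.y) else (\z.z)) (false && false)) then ((\u.7) ((\v.(\w.5)) false)) else 6) in x) + (if (if (if ((\p.false) 2) then (0 < 5) else (false && false)) then false else (((\q.q) 1) == 1)) then (let r = ((\s.(\t.s)) (5 * 7)) in (let a = ((\b.(\c.b)) true) in (2 + 9))) else (if false then (if (if true then true else true) then 2 else ((\d.d) 1)) else (if (1 < 3) then (if true then 1 else 7) else (6 * 8)))))
step 1: [if@0.0.0.0] ((let x = (if ((\y.y) (false && false)) then ((\u.7) ((\v.(\w.5)) false)) else 6) in x) + (if (if (if ((\p.false) 2) then (0 < 5) else (false && false)) then false else (((\q.q) 1) == 1)) then (let r = ((\s.(\t.s)) (5 * 7)) in (let a = ((\b.(\c.b)) true) in (2 + 9))) else (if false then (if (if true then true else true) then 2 else ((\d.d) 1)) else (if (1 < 3) then (if true then 1 else 7) else (6 * 8)))))
step 2: [delta@0.0.0.1] ((let x = (if ((\y.y) false) then ((\u.7) ((\v.(\w.5)) false)) else 6) in x) + (if (if (if ((\p.false) 2) then (0 < 5) else (false && false)) then false else (((\q.q) 1) == 1)) then (let r = ((\s.(\t.s)) (5 * 7)) in (let a = ((\b.(\c.b)) true) in (2 + 9))) else (if false then (if (if true then true else true) then 2 else ((\d.d) 1)) else (if (1 < 3) then (if true then 1 else 7) else (6 * 8)))))
step 3: [beta@0.0.0] ((let x = (if false then ((\u.7) ((\v.(\w.5)) false)) else 6) in x) + (if (if (if ((\p.false) 2) then (0 < 5) else (false && false)) then false else (((\q.q) 1) == 1)) then (let r = ((\s.(\t.s)) (5 * 7)) in (let a = ((\b.(\c.b)) true) in (2 + 9))) else (if false then (if (if true then true else true) then 2 else ((\d.d) 1)) else (if (1 < 3) then (if true then 1 else 7) else (6 * 8)))))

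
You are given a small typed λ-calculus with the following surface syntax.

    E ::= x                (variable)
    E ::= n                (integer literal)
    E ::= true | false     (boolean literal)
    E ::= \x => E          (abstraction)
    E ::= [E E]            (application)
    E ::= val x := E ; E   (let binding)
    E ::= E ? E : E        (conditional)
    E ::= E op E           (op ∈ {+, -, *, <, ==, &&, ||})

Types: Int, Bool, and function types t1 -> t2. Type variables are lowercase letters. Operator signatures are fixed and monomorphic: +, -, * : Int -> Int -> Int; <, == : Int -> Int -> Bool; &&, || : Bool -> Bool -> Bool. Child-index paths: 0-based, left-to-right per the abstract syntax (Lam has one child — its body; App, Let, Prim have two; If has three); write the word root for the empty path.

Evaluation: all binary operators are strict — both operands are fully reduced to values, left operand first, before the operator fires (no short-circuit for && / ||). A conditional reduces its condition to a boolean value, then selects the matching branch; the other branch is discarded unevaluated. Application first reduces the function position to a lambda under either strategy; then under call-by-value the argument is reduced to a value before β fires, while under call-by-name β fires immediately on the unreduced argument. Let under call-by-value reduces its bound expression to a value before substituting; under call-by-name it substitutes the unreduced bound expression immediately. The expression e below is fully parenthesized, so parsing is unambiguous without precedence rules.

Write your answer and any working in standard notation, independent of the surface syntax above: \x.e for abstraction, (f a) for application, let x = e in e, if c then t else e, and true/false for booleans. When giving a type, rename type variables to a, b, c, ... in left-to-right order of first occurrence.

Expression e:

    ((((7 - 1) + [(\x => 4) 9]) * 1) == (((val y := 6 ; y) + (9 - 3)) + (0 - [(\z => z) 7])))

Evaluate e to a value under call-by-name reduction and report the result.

Answer: false

Derivation:
step 0: ((((7 - 1) + ((\x.4) 9)) * 1) == (((let y = 6 in y) + (9 - 3)) + (0 - ((\z.z) 7))))
step 1: [delta@0.0.0] (((6 + ((\x.4) 9)) * 1) == (((let y = 6 in y) + (9 - 3)) + (0 - ((\z.z) 7))))
step 2: [beta@0.0.1] (((6 + 4) * 1) == (((let y = 6 in y) + (9 - 3)) + (0 - ((\z.z) 7))))
step 3: [delta@0.0] ((10 * 1) == (((let y = 6 in y) + (9 - 3)) + (0 - ((\z.z) 7))))
step 4: [delta@0] (10 == (((let y = 6 in y) + (9 - 3)) + (0 - ((\z.z) 7))))
step 5: [let@1.0.0] (10 == ((6 + (9 - 3)) + (0 - ((\z.z) 7))))
step 6: [delta@1.0.1] (10 == ((6 + 6) + (0 - ((\z.z) 7))))
step 7: [delta@1.0] (10 == (12 + (0 - ((\z.z) 7))))
step 8: [beta@1.1.1] (10 == (12 + (0 - 7)))
step 9: [delta@1.1] (10 == (12 + -7))
step 10: [delta@1] (10 == 5)
step 11: [delta@root] false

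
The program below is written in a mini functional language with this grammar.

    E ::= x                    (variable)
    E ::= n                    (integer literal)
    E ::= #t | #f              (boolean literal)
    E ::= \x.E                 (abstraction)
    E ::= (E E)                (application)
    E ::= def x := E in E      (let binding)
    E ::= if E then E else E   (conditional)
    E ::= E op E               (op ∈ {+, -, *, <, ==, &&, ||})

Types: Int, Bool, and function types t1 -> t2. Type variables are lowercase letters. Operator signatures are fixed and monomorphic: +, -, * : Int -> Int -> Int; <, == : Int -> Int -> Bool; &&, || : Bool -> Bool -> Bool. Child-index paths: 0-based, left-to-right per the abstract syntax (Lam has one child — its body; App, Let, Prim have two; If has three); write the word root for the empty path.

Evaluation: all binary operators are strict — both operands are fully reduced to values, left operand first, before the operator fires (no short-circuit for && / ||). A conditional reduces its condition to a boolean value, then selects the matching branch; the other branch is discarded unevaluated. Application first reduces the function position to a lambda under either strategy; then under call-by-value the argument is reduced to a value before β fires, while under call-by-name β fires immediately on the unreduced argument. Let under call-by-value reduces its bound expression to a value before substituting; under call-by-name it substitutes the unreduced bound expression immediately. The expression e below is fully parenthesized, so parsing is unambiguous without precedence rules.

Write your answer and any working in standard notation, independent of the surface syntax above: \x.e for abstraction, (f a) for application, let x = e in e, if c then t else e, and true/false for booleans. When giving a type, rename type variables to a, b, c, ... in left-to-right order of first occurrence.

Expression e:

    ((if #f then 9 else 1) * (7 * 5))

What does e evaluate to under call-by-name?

Answer: 35

Trace:
step 0: ((if false then 9 else 1) * (7 * 5))
step 1: [if@0] (1 * (7 * 5))
step 2: [delta@1] (1 * 35)
step 3: [delta@root] 35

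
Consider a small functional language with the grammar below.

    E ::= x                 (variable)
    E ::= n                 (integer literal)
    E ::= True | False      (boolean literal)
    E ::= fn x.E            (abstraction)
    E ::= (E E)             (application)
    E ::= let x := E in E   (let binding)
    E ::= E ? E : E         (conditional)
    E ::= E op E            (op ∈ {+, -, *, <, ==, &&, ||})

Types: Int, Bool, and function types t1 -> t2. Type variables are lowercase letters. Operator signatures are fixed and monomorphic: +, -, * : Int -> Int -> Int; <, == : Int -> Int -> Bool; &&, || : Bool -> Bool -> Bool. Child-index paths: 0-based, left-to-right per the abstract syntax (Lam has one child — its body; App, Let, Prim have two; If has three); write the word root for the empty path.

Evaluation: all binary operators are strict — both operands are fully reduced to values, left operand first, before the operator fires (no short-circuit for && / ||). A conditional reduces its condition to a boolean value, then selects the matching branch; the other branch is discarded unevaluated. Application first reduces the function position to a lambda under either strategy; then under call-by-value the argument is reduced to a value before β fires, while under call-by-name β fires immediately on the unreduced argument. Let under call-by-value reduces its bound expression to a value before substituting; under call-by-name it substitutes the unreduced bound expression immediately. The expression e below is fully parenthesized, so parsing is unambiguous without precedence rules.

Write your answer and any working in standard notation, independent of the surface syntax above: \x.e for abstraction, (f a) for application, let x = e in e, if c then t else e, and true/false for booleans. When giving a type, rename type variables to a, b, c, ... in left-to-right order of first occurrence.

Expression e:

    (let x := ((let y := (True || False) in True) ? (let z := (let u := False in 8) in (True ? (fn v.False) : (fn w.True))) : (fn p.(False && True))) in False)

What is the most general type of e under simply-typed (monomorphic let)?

Working:
  unify Bool ~ Bool
  unify Bool ~ Bool
let y : Bool
  unify Bool ~ Bool
let u : Bool
let z : Int
  unify Bool ~ Bool
\v._ : a -> Bool
\w._ : b -> Bool
  unify a -> Bool ~ b -> Bool
  unify a ~ b
  unify Bool ~ Bool
  unify Bool ~ Bool
  unify Bool ~ Bool
\p._ : c -> Bool
  unify b -> Bool ~ c -> Bool
  unify b ~ c
  unify Bool ~ Bool
let x : c -> Bool

Answer: Bool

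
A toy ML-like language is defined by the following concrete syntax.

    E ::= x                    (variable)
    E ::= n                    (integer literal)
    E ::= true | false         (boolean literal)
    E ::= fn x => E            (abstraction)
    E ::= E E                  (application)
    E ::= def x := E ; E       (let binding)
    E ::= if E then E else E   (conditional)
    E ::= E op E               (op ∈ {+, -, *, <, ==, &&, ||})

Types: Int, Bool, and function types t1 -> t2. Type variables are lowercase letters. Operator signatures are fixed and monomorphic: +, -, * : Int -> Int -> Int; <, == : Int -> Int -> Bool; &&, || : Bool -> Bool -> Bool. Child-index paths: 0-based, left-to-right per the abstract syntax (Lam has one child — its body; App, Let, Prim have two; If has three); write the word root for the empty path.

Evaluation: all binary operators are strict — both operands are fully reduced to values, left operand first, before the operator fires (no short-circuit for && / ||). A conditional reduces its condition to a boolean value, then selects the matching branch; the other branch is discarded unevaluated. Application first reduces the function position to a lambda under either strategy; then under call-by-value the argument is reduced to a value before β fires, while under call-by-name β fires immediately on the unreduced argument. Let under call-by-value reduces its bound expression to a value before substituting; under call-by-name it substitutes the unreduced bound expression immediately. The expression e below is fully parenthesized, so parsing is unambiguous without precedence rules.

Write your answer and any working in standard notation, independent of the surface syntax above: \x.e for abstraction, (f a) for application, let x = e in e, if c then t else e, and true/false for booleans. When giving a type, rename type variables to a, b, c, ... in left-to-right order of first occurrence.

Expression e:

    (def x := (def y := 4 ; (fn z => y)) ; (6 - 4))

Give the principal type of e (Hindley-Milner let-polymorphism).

Working:
let y : Int
y : Int
\z._ : a -> Int
let x : forall. a -> Int
  unify Int ~ Int
  unify Int ~ Int

Answer: Int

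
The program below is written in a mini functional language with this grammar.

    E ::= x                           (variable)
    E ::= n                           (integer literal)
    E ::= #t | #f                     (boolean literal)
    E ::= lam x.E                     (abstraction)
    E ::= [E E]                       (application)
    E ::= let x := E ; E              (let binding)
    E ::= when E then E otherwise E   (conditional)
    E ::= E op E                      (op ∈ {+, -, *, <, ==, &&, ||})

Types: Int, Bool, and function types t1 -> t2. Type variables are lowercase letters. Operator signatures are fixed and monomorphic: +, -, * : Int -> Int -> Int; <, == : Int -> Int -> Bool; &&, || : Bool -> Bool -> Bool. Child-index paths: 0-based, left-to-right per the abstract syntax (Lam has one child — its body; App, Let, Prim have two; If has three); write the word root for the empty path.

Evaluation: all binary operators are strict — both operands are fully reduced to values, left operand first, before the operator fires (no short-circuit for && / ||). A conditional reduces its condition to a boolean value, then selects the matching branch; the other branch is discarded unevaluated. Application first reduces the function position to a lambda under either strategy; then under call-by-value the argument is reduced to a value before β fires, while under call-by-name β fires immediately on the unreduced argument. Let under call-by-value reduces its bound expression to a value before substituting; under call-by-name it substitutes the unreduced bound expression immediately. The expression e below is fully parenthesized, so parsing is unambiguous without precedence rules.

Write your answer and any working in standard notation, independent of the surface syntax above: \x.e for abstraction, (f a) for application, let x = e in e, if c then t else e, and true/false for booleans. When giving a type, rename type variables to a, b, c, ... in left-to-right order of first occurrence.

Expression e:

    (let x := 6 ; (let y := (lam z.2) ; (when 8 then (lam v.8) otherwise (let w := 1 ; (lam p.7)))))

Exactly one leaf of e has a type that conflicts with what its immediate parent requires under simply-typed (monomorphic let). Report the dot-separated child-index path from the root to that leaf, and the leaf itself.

Answer: 1.1.0 : 8

Trace:
let x : Int
\z._ : a -> Int
let y : a -> Int
  unify Int ~ Bool
  FAIL: mismatch Int ~ Bool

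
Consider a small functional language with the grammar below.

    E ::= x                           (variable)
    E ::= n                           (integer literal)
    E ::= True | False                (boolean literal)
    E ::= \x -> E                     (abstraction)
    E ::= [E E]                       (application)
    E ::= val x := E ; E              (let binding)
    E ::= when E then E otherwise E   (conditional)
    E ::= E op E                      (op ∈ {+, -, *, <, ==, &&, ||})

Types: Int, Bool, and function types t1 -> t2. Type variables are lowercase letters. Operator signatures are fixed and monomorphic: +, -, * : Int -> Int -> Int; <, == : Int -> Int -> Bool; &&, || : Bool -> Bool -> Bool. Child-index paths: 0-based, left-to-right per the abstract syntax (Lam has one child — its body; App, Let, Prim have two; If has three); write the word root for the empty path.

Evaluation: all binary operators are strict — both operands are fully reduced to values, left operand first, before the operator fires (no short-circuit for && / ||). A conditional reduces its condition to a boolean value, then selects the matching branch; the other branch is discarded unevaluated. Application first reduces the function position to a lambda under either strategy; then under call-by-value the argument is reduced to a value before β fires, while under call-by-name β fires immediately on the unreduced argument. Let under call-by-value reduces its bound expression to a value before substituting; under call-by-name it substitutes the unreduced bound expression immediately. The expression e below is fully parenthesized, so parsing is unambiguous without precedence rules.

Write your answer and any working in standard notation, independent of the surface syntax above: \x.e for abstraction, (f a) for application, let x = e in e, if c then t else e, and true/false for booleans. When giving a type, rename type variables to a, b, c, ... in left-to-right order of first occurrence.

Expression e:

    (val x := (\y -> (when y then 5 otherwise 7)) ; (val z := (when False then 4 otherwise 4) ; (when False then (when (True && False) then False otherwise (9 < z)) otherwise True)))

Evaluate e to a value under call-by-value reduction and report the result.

Trace:
step 0: (let x = (\y.(if y then 5 else 7)) in (let z = (if false then 4 else 4) in (if false then (if (true && false) then false else (9 < z)) else true)))
step 1: [let@root] (let z = (if false then 4 else 4) in (if false then (if (true && false) then false else (9 < z)) else true))
step 2: [if@0] (let z = 4 in (if false then (if (true && false) then false else (9 < z)) else true))
step 3: [let@root] (if false then (if (true && false) then false else (9 < 4)) else true)
step 4: [if@root] true

Answer: true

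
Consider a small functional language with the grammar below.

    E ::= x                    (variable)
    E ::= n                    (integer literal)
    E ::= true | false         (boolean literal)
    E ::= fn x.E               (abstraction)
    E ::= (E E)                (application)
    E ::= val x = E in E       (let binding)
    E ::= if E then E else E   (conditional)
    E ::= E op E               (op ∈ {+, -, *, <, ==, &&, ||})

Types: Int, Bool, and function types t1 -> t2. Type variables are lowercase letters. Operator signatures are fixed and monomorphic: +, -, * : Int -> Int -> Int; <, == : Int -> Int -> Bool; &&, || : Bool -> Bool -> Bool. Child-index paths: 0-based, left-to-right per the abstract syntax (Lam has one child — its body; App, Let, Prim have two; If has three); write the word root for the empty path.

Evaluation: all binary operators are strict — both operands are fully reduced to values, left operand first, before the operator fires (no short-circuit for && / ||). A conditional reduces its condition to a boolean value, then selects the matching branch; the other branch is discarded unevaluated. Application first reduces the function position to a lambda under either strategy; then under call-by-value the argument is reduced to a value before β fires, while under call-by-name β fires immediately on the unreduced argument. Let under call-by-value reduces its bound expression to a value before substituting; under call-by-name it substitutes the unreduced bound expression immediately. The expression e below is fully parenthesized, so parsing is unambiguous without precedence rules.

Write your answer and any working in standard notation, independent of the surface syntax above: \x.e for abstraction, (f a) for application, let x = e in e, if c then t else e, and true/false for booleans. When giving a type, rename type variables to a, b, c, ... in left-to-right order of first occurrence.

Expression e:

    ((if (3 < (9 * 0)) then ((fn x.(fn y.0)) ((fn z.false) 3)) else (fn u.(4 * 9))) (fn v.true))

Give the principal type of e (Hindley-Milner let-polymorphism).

Answer: Int

Derivation:
  unify Int ~ Int
  unify Int ~ Int
  unify Int ~ Int
  unify Int ~ Int
  unify Bool ~ Bool
\y._ : b -> Int
\x._ : a -> b -> Int
\z._ : c -> Bool
  unify c -> Bool ~ Int -> d
  unify c ~ Int
  unify Bool ~ d
_ _ : Bool
  unify a -> b -> Int ~ Bool -> e
  unify a ~ Bool
  unify b -> Int ~ e
_ _ : b -> Int
  unify Int ~ Int
  unify Int ~ Int
\u._ : f -> Int
  unify b -> Int ~ f -> Int
  unify b ~ f
  unify Int ~ Int
\v._ : g -> Bool
  unify f -> Int ~ (g -> Bool) -> h
  unify f ~ g -> Bool
  unify Int ~ h
_ _ : Int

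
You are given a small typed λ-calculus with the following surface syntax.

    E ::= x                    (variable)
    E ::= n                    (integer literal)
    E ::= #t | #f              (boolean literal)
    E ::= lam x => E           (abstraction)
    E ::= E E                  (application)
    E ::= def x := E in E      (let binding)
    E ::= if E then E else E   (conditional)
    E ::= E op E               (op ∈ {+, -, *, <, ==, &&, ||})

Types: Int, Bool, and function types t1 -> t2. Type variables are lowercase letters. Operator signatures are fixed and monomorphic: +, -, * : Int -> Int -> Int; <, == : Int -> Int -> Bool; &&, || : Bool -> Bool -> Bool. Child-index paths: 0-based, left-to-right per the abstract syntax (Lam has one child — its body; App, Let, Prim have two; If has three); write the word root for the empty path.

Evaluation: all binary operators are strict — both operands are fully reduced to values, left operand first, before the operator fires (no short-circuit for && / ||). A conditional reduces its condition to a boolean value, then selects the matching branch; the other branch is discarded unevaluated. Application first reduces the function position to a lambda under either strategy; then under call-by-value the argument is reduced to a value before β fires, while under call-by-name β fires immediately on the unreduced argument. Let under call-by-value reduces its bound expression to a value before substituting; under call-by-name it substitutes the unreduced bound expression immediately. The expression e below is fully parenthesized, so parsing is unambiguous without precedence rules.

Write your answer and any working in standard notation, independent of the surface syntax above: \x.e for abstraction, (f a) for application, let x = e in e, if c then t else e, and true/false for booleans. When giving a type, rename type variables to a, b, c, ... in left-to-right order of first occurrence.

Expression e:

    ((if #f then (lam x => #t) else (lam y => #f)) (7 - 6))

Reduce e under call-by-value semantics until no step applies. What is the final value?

Answer: false

Derivation:
step 0: ((if false then (\x.true) else (\y.false)) (7 - 6))
step 1: [if@0] ((\y.false) (7 - 6))
step 2: [delta@1] ((\y.false) 1)
step 3: [beta@root] false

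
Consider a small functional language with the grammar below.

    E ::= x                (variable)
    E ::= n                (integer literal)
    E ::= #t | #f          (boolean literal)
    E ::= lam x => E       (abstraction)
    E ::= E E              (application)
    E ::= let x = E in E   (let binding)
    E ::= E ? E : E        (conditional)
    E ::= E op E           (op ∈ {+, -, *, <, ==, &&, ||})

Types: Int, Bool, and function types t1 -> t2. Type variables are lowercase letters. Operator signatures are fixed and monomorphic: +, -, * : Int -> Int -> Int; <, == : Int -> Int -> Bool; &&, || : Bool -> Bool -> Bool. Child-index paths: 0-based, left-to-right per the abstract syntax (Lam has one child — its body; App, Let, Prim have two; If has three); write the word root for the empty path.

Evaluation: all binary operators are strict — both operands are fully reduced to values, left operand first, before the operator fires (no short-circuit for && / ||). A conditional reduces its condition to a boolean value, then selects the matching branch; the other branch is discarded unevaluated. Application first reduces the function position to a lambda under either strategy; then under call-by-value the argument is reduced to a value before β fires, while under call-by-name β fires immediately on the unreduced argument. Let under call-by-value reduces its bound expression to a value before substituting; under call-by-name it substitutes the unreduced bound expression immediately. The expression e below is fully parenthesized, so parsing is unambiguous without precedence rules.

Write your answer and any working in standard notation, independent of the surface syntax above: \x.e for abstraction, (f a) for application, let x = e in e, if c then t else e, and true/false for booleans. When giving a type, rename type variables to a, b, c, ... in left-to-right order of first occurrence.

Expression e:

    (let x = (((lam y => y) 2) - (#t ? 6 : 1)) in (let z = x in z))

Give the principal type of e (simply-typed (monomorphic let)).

Working:
y : a
\y._ : a -> a
  unify a -> a ~ Int -> b
  unify a ~ Int
  unify Int ~ b
_ _ : Int
  unify Int ~ Int
  unify Bool ~ Bool
  unify Int ~ Int
  unify Int ~ Int
let x : Int
x : Int
let z : Int
z : Int

Answer: Int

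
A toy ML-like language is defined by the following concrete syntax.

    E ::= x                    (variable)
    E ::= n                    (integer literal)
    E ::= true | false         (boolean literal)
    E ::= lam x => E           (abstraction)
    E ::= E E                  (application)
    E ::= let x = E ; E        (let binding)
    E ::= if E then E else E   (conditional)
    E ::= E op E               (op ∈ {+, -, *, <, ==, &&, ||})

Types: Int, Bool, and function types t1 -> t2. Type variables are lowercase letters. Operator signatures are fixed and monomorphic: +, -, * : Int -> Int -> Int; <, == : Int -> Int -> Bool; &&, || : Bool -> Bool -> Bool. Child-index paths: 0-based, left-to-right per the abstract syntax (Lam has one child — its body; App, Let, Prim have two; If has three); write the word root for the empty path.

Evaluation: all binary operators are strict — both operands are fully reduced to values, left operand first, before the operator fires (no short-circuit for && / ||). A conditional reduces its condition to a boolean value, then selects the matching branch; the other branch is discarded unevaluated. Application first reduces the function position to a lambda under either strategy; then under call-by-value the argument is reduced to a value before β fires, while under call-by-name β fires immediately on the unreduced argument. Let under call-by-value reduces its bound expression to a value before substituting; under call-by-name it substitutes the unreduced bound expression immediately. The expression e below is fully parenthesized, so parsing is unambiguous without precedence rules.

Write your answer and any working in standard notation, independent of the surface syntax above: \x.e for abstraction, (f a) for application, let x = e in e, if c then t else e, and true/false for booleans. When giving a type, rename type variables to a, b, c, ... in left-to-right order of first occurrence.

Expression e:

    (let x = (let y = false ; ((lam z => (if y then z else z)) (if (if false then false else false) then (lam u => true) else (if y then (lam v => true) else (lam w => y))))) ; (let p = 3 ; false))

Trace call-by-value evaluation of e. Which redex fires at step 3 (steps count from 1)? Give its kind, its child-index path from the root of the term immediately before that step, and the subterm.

Working:
step 0: (let x = (let y = false in ((\z.(if y then z else z)) (if (if false then false else false) then (\u.true) else (if y then (\v.true) else (\w.y))))) in (let p = 3 in false))
step 1: [let@0] (let x = ((\z.(if false then z else z)) (if (if false then false else false) then (\u.true) else (if false then (\v.true) else (\w.false)))) in (let p = 3 in false))
step 2: [if@0.1.0] (let x = ((\z.(if false then z else z)) (if false then (\u.true) else (if false then (\v.true) else (\w.false)))) in (let p = 3 in false))
step 3: [if@0.1] (let x = ((\z.(if false then z else z)) (if false then (\v.true) else (\w.false))) in (let p = 3 in false))

Answer: if at 0.1 : (if false then (\u.true) else (if false then (\v.true) else (\w.false)))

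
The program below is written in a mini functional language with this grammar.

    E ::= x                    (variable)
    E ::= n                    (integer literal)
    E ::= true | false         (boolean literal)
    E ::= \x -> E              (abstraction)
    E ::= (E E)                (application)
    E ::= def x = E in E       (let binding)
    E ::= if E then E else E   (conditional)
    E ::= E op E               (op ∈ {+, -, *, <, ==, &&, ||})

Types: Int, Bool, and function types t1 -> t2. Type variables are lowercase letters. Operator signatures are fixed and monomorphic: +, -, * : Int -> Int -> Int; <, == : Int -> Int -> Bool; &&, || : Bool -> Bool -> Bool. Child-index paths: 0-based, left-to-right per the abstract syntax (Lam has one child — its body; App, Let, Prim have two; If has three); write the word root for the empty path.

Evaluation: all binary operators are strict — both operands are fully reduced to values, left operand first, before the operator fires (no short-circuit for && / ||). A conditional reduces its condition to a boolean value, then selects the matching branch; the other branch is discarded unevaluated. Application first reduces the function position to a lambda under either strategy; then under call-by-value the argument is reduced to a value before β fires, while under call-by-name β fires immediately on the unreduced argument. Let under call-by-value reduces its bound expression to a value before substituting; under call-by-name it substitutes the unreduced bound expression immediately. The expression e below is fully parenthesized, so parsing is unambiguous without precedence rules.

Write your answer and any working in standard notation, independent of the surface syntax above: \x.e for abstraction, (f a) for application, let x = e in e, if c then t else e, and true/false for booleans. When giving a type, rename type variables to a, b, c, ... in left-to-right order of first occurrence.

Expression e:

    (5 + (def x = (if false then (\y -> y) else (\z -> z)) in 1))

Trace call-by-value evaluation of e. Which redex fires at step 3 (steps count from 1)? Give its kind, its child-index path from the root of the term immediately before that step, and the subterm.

Trace:
step 0: (5 + (let x = (if false then (\y.y) else (\z.z)) in 1))
step 1: [if@1.0] (5 + (let x = (\z.z) in 1))
step 2: [let@1] (5 + 1)
step 3: [delta@root] 6

Answer: delta at root : (5 + 1)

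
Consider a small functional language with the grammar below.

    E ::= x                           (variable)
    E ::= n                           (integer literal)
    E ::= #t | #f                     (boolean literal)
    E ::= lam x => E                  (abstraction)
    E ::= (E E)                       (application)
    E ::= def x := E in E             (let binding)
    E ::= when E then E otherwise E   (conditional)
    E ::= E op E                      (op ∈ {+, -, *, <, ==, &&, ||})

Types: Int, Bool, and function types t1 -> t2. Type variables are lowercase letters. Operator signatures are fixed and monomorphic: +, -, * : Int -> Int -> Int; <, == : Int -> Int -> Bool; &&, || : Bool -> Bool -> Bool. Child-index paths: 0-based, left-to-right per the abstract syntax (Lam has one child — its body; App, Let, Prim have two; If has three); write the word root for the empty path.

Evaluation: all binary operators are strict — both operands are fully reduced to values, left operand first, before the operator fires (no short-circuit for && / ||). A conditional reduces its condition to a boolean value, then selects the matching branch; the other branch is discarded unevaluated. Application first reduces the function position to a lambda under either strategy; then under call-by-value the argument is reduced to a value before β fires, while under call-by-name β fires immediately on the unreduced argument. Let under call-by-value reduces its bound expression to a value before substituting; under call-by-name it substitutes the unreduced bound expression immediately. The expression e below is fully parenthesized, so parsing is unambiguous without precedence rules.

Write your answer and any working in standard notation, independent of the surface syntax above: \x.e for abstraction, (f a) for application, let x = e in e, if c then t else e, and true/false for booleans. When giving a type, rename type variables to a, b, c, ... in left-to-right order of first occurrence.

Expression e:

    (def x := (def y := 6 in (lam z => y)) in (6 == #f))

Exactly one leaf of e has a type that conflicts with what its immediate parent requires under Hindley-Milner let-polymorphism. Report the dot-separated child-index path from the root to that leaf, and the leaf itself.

Answer: 1.1 : false

Derivation:
let y : Int
y : Int
\z._ : a -> Int
let x : forall. a -> Int
  unify Int ~ Int
  unify Bool ~ Int
  FAIL: mismatch Bool ~ Int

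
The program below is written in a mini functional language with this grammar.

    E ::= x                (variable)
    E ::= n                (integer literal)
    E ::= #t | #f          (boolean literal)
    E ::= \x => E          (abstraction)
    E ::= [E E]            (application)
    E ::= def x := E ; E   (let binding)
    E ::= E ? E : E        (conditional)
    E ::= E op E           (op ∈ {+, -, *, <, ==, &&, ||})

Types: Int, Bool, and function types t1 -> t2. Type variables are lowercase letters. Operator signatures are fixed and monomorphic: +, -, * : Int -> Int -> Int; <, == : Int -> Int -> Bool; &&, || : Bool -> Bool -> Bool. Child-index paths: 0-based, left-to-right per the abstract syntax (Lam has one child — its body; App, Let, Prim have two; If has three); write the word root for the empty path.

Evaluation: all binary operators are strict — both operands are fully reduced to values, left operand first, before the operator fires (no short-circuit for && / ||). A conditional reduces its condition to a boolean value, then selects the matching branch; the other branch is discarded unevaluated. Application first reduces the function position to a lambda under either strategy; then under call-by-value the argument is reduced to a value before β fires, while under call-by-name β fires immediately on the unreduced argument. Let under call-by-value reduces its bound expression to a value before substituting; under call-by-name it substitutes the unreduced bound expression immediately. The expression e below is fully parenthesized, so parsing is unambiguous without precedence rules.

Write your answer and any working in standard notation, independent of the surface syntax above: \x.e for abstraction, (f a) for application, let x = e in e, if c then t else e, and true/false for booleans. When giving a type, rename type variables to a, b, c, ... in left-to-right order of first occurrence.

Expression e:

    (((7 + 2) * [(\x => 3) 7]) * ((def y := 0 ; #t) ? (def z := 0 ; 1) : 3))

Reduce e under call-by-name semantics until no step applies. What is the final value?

Derivation:
step 0: (((7 + 2) * ((\x.3) 7)) * (if (let y = 0 in true) then (let z = 0 in 1) else 3))
step 1: [delta@0.0] ((9 * ((\x.3) 7)) * (if (let y = 0 in true) then (let z = 0 in 1) else 3))
step 2: [beta@0.1] ((9 * 3) * (if (let y = 0 in true) then (let z = 0 in 1) else 3))
step 3: [delta@0] (27 * (if (let y = 0 in true) then (let z = 0 in 1) else 3))
step 4: [let@1.0] (27 * (if true then (let z = 0 in 1) else 3))
step 5: [if@1] (27 * (let z = 0 in 1))
step 6: [let@1] (27 * 1)
step 7: [delta@root] 27

Answer: 27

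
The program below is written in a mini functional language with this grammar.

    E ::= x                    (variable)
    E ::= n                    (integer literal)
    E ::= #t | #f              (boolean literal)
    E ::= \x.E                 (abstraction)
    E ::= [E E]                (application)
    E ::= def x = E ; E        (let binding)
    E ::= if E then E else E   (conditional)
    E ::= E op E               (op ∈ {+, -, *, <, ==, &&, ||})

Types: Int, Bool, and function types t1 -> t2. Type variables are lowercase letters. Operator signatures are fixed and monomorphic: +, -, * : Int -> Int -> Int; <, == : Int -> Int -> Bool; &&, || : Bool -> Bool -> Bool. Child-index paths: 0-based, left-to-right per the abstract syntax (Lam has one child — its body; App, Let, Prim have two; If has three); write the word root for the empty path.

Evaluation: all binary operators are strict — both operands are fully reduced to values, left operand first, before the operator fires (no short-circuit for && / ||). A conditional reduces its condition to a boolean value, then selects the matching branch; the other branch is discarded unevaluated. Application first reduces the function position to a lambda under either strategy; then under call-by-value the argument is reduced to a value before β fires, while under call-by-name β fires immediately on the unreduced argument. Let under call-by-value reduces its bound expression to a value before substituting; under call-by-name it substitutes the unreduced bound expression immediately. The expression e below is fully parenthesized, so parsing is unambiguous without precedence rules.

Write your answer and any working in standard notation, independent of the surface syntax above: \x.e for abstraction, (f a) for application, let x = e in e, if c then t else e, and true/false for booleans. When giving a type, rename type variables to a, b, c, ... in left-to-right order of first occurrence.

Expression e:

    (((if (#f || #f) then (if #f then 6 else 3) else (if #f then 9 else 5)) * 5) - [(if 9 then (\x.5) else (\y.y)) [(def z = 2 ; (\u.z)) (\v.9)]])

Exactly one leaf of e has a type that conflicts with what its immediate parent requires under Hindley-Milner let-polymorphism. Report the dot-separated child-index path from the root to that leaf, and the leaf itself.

Answer: 1.0.0 : 9

Derivation:
  unify Bool ~ Bool
  unify Bool ~ Bool
  unify Bool ~ Bool
  unify Bool ~ Bool
  unify Int ~ Int
  unify Bool ~ Bool
  unify Int ~ Int
  unify Int ~ Int
  unify Int ~ Int
  unify Int ~ Int
  unify Int ~ Int
  unify Int ~ Bool
  FAIL: mismatch Int ~ Bool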